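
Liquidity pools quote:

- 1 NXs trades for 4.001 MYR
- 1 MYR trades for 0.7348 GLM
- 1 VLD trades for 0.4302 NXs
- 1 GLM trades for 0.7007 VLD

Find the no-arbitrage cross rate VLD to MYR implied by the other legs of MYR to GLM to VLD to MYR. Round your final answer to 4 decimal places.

1.9422

Known legs of the cycle: 0.7348 × 0.7007 = 0.51487436
For no arbitrage the full-cycle product must be 1, so the missing rate is 1 / 0.51487436 ≈ 1.942221.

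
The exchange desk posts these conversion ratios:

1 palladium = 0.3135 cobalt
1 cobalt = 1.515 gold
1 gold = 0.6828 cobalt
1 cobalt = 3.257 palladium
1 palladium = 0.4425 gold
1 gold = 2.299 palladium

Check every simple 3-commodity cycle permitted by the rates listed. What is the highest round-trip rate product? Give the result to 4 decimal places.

gold→palladium→cobalt→gold: 2.299 × 0.3135 × 1.515 = 1.09192
gold→cobalt→palladium→gold: 0.6828 × 3.257 × 0.4425 = 0.98407
Maximum is gold→palladium→cobalt→gold at 1.0919; arbitrage exists.

1.0919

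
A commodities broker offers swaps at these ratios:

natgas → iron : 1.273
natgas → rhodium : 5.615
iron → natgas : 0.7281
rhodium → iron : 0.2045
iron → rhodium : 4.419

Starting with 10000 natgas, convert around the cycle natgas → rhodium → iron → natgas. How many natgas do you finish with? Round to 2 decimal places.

10000 natgas × 5.615 = 56150 rhodium
56150 rhodium × 0.2045 = 11482.675 iron
11482.675 iron × 0.7281 = 8360.5356675 natgas

8360.54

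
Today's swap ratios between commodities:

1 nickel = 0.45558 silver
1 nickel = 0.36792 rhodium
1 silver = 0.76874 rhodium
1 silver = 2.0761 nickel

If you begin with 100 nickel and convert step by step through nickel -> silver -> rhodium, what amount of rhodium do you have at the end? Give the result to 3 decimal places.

100 nickel × 0.45558 = 45.558 silver
45.558 silver × 0.76874 = 35.02225692 rhodium

35.022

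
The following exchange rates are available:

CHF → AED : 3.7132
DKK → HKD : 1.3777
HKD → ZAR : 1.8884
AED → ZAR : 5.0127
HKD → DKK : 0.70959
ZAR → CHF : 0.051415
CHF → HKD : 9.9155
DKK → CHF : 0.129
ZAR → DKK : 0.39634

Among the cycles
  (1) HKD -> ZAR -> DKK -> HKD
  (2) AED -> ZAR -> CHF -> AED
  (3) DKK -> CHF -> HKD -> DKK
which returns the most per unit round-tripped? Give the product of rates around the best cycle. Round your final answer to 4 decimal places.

1.0311

(1) 1.8884 × 0.39634 × 1.3777 = 1.03114
(2) 5.0127 × 0.051415 × 3.7132 = 0.95700
(3) 0.129 × 9.9155 × 0.70959 = 0.90764
Highest is cycle (1) at 1.0311 (>1, arbitrage).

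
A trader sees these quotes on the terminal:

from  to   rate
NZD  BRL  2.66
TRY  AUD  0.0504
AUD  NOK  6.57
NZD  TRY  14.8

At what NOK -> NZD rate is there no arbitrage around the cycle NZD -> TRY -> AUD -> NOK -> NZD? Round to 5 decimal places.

Known legs of the cycle: 14.8 × 0.0504 × 6.57 = 4.9006944
For no arbitrage the full-cycle product must be 1, so the missing rate is 1 / 4.9006944 ≈ 0.2040527.

0.20405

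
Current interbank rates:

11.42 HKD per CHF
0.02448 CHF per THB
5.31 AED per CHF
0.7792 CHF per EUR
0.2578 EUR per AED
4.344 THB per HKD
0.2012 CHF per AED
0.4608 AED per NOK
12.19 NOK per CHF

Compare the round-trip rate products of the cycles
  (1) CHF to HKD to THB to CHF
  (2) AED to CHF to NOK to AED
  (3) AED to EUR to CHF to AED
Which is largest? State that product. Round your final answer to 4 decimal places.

1.2144

(1) 11.42 × 4.344 × 0.02448 = 1.21442
(2) 0.2012 × 12.19 × 0.4608 = 1.13017
(3) 0.2578 × 0.7792 × 5.31 = 1.06666
Highest is cycle (1) at 1.2144 (>1, arbitrage).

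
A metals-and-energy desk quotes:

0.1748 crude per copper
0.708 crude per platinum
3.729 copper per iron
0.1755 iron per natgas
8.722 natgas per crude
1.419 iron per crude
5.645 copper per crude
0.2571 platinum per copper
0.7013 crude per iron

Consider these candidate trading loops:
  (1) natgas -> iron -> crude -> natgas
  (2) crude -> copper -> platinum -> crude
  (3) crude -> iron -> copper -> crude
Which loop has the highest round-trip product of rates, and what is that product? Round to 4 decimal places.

(1) 0.1755 × 0.7013 × 8.722 = 1.07349
(2) 5.645 × 0.2571 × 0.708 = 1.02754
(3) 1.419 × 3.729 × 0.1748 = 0.92495
Highest is cycle (1) at 1.0735 (>1, arbitrage).

1.0735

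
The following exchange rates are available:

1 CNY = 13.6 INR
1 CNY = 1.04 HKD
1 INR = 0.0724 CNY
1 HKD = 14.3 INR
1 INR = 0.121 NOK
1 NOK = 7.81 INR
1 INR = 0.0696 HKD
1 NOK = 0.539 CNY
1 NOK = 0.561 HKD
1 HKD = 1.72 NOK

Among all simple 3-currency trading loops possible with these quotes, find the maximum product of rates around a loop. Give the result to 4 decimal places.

1.0767

CNY→HKD→INR→CNY: 1.04 × 14.3 × 0.0724 = 1.07673
INR→NOK→HKD→INR: 0.121 × 0.561 × 14.3 = 0.97070
CNY→HKD→NOK→CNY: 1.04 × 1.72 × 0.539 = 0.96416
INR→HKD→NOK→INR: 0.0696 × 1.72 × 7.81 = 0.93495
CNY→INR→NOK→CNY: 13.6 × 0.121 × 0.539 = 0.88698
Maximum is CNY→HKD→INR→CNY at 1.0767; arbitrage exists.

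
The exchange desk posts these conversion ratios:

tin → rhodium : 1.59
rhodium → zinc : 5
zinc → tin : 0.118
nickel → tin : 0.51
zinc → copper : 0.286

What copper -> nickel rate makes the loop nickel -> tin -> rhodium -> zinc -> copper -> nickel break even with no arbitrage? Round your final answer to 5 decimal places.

0.86238

Known legs of the cycle: 0.51 × 1.59 × 5 × 0.286 = 1.159587
For no arbitrage the full-cycle product must be 1, so the missing rate is 1 / 1.159587 ≈ 0.8623760.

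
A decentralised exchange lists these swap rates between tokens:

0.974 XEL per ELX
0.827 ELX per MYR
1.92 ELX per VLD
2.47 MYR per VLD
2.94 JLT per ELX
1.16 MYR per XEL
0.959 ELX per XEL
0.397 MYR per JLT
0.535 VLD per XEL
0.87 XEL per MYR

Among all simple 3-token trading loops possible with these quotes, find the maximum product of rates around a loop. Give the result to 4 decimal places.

1.1497

XEL→VLD→MYR→XEL: 0.535 × 2.47 × 0.87 = 1.14966
ELX→XEL→VLD→ELX: 0.974 × 0.535 × 1.92 = 1.00049
JLT→MYR→ELX→JLT: 0.397 × 0.827 × 2.94 = 0.96526
ELX→XEL→MYR→ELX: 0.974 × 1.16 × 0.827 = 0.93438
Maximum is XEL→VLD→MYR→XEL at 1.1497; arbitrage exists.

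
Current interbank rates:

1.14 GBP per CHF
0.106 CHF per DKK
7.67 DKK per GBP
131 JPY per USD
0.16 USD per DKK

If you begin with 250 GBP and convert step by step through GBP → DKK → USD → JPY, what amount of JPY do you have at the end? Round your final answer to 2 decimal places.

250 GBP × 7.67 = 1917.5 DKK
1917.5 DKK × 0.16 = 306.8 USD
306.8 USD × 131 = 40190.8 JPY

40190.80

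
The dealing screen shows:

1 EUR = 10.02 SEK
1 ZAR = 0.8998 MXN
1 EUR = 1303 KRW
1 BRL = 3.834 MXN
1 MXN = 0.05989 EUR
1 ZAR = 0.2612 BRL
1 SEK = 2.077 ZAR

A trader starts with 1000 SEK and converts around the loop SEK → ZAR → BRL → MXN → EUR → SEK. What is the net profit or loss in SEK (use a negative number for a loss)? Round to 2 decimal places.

248.20

1000 SEK × 2.077 = 2077 ZAR
2077 ZAR × 0.2612 = 542.5124 BRL
542.5124 BRL × 3.834 = 2079.9925416 MXN
2079.9925416 MXN × 0.05989 = 124.570753316424 EUR
124.570753316424 EUR × 10.02 = 1248.19894823056848 SEK
Net change: 1248.19894823056848 − 1000 = 248.19894823056848 SEK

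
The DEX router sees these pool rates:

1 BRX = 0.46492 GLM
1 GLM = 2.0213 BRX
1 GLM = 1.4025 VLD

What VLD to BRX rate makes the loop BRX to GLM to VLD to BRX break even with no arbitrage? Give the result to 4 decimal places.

1.5336

Known legs of the cycle: 0.46492 × 1.4025 = 0.6520503
For no arbitrage the full-cycle product must be 1, so the missing rate is 1 / 0.6520503 ≈ 1.533624.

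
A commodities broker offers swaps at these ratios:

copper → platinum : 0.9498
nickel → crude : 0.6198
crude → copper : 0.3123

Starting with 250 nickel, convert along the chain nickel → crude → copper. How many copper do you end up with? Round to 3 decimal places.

48.391

250 nickel × 0.6198 = 154.95 crude
154.95 crude × 0.3123 = 48.390885 copper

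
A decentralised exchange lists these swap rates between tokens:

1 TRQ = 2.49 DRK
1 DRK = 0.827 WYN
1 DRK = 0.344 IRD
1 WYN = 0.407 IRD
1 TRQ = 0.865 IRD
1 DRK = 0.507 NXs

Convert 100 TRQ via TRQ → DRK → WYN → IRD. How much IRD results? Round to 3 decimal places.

100 TRQ × 2.49 = 249 DRK
249 DRK × 0.827 = 205.923 WYN
205.923 WYN × 0.407 = 83.810661 IRD

83.811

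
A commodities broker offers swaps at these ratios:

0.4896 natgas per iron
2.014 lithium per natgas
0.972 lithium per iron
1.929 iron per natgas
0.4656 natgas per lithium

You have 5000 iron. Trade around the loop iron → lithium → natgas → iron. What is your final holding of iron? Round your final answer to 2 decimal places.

5000 iron × 0.972 = 4860 lithium
4860 lithium × 0.4656 = 2262.816 natgas
2262.816 natgas × 1.929 = 4364.972064 iron

4364.97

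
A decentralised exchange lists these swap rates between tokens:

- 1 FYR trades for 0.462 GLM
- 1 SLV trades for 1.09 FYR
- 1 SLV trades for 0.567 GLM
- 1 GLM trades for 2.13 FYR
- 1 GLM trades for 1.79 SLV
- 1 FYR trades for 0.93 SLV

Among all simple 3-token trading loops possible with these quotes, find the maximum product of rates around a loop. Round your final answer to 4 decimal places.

GLM→FYR→SLV→GLM: 2.13 × 0.93 × 0.567 = 1.12317
GLM→SLV→FYR→GLM: 1.79 × 1.09 × 0.462 = 0.90141
Maximum is GLM→FYR→SLV→GLM at 1.1232; arbitrage exists.

1.1232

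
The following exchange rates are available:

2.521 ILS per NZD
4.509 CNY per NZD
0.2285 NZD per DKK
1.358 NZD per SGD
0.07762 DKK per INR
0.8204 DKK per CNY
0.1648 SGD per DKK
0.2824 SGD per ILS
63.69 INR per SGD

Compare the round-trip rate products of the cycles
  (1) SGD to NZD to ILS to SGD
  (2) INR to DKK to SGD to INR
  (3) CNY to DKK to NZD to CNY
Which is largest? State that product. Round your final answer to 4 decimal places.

0.9668

(1) 1.358 × 2.521 × 0.2824 = 0.96680
(2) 0.07762 × 0.1648 × 63.69 = 0.81471
(3) 0.8204 × 0.2285 × 4.509 = 0.84526
Highest is cycle (1) at 0.9668 (≤1, no arbitrage).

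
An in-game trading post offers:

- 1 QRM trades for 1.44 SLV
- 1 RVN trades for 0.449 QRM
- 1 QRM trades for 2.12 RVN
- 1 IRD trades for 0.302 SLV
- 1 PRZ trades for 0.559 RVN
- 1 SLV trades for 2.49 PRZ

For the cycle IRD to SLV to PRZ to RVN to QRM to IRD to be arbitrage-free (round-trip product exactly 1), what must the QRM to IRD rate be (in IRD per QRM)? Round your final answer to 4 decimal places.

Known legs of the cycle: 0.302 × 2.49 × 0.559 × 0.449 = 0.18874021218
For no arbitrage the full-cycle product must be 1, so the missing rate is 1 / 0.18874021218 ≈ 5.298288.

5.2983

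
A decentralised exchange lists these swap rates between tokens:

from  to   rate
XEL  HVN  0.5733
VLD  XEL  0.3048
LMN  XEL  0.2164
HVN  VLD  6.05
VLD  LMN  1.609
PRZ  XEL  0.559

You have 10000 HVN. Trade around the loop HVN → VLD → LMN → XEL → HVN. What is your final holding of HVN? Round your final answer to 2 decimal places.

12076.77

10000 HVN × 6.05 = 60500 VLD
60500 VLD × 1.609 = 97344.5 LMN
97344.5 LMN × 0.2164 = 21065.3498 XEL
21065.3498 XEL × 0.5733 = 12076.76504034 HVN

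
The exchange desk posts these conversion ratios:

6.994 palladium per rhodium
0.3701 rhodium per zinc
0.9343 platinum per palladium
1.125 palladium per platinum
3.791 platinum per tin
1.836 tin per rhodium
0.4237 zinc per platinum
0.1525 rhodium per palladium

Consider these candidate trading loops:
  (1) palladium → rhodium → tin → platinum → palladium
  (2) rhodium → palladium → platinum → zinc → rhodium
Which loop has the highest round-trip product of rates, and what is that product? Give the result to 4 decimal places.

1.1941

(1) 0.1525 × 1.836 × 3.791 × 1.125 = 1.19412
(2) 6.994 × 0.9343 × 0.4237 × 0.3701 = 1.02468
Highest is cycle (1) at 1.1941 (>1, arbitrage).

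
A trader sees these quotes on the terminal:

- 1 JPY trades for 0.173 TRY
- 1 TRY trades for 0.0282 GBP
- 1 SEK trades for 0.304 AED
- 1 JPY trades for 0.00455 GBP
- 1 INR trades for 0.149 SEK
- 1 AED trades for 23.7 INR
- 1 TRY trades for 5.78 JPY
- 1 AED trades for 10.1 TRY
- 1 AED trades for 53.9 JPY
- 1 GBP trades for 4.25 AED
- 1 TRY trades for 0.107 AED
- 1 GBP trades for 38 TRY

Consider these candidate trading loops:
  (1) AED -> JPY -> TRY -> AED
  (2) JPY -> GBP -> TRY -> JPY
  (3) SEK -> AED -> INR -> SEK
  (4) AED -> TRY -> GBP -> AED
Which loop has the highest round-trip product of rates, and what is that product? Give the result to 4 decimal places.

(1) 53.9 × 0.173 × 0.107 = 0.99774
(2) 0.00455 × 38 × 5.78 = 0.99936
(3) 0.304 × 23.7 × 0.149 = 1.07352
(4) 10.1 × 0.0282 × 4.25 = 1.21049
Highest is cycle (4) at 1.2105 (>1, arbitrage).

1.2105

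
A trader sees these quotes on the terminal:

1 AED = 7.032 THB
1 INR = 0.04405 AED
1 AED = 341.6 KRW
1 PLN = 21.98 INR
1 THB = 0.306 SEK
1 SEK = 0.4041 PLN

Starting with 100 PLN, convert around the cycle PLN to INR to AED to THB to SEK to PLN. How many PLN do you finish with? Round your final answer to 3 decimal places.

84.190

100 PLN × 21.98 = 2198 INR
2198 INR × 0.04405 = 96.8219 AED
96.8219 AED × 7.032 = 680.8516008 THB
680.8516008 THB × 0.306 = 208.3405898448 SEK
208.3405898448 SEK × 0.4041 = 84.19043235628368 PLN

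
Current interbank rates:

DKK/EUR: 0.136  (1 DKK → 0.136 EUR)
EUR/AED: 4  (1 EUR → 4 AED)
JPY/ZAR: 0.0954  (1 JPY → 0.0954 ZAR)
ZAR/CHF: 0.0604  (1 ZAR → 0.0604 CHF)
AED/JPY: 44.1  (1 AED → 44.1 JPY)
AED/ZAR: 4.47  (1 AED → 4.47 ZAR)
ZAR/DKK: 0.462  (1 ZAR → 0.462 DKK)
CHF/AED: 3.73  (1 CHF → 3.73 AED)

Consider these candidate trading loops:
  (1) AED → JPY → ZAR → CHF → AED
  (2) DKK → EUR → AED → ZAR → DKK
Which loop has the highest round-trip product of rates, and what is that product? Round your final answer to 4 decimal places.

1.1234

(1) 44.1 × 0.0954 × 0.0604 × 3.73 = 0.94783
(2) 0.136 × 4 × 4.47 × 0.462 = 1.12344
Highest is cycle (2) at 1.1234 (>1, arbitrage).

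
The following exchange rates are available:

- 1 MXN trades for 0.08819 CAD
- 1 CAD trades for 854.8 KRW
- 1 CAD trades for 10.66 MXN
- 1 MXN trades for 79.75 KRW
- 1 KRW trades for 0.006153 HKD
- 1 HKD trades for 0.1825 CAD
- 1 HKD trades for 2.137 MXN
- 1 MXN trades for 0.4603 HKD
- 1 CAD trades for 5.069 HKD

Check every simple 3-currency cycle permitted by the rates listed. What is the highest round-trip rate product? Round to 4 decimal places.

1.0486

KRW→HKD→MXN→KRW: 0.006153 × 2.137 × 79.75 = 1.04863
KRW→HKD→CAD→KRW: 0.006153 × 0.1825 × 854.8 = 0.95987
CAD→HKD→MXN→CAD: 5.069 × 2.137 × 0.08819 = 0.95531
CAD→MXN→HKD→CAD: 10.66 × 0.4603 × 0.1825 = 0.89549
Maximum is KRW→HKD→MXN→KRW at 1.0486; arbitrage exists.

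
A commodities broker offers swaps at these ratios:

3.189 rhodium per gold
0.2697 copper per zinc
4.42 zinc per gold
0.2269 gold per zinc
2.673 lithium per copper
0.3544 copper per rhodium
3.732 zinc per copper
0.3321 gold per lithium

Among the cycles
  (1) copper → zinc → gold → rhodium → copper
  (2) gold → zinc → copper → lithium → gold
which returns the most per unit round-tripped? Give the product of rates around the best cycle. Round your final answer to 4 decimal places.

1.0582

(1) 3.732 × 0.2269 × 3.189 × 0.3544 = 0.95703
(2) 4.42 × 0.2697 × 2.673 × 0.3321 = 1.05821
Highest is cycle (2) at 1.0582 (>1, arbitrage).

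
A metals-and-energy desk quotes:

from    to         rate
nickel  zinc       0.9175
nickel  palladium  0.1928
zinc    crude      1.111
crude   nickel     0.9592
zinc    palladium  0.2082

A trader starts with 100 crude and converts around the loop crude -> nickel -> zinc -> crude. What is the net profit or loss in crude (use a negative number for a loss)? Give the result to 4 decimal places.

100 crude × 0.9592 = 95.92 nickel
95.92 nickel × 0.9175 = 88.0066 zinc
88.0066 zinc × 1.111 = 97.7753326 crude
Net change: 97.7753326 − 100 = -2.2246674 crude

-2.2247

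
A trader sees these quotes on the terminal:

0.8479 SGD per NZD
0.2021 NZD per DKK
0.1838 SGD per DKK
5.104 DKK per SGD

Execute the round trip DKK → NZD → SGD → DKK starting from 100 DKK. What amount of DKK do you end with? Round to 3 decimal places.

100 DKK × 0.2021 = 20.21 NZD
20.21 NZD × 0.8479 = 17.136059 SGD
17.136059 SGD × 5.104 = 87.462445136 DKK

87.462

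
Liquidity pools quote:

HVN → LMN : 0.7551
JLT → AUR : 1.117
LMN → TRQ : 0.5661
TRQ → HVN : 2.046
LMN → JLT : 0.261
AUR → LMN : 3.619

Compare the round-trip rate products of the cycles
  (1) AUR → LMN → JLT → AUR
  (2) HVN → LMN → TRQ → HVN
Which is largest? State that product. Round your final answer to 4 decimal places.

(1) 3.619 × 0.261 × 1.117 = 1.05507
(2) 0.7551 × 0.5661 × 2.046 = 0.87459
Highest is cycle (1) at 1.0551 (>1, arbitrage).

1.0551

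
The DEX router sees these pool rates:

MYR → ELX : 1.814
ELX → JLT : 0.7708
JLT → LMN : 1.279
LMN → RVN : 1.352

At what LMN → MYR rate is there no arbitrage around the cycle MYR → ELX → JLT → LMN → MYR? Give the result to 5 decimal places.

Known legs of the cycle: 1.814 × 0.7708 × 1.279 = 1.7883377048
For no arbitrage the full-cycle product must be 1, so the missing rate is 1 / 1.7883377048 ≈ 0.5591785.

0.55918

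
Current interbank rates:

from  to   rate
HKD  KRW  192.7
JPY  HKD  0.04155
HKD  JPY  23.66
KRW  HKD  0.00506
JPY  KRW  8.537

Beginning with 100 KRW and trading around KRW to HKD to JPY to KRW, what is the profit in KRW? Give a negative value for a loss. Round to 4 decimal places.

2.2046

100 KRW × 0.00506 = 0.506 HKD
0.506 HKD × 23.66 = 11.97196 JPY
11.97196 JPY × 8.537 = 102.20462252 KRW
Net change: 102.20462252 − 100 = 2.20462252 KRW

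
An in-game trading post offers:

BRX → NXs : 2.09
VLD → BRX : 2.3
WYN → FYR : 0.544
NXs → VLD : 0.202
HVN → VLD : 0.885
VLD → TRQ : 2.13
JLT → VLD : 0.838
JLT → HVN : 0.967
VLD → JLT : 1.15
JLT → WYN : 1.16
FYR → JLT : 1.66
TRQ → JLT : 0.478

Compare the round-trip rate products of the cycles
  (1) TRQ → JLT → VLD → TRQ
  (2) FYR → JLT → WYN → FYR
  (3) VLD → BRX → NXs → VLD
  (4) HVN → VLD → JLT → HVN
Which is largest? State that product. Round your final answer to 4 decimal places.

1.0475

(1) 0.478 × 0.838 × 2.13 = 0.85320
(2) 1.66 × 1.16 × 0.544 = 1.04753
(3) 2.3 × 2.09 × 0.202 = 0.97101
(4) 0.885 × 1.15 × 0.967 = 0.98416
Highest is cycle (2) at 1.0475 (>1, arbitrage).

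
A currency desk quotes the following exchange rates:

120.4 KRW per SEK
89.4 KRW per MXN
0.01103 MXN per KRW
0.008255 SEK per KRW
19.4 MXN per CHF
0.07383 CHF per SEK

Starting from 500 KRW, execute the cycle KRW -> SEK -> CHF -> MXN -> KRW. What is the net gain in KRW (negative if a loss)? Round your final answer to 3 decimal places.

500 KRW × 0.008255 = 4.1275 SEK
4.1275 SEK × 0.07383 = 0.304733325 CHF
0.304733325 CHF × 19.4 = 5.911826505 MXN
5.911826505 MXN × 89.4 = 528.517289547 KRW
Net change: 528.517289547 − 500 = 28.517289547 KRW

28.517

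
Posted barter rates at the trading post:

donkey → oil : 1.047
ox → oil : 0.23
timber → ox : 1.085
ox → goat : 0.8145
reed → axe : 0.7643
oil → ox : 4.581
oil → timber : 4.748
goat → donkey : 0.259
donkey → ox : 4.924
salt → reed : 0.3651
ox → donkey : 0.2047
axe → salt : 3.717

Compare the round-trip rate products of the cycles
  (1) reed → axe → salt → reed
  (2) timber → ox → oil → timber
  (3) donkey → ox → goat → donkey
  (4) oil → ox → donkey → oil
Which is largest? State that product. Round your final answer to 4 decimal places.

1.1849

(1) 0.7643 × 3.717 × 0.3651 = 1.03721
(2) 1.085 × 0.23 × 4.748 = 1.18486
(3) 4.924 × 0.8145 × 0.259 = 1.03874
(4) 4.581 × 0.2047 × 1.047 = 0.98180
Highest is cycle (2) at 1.1849 (>1, arbitrage).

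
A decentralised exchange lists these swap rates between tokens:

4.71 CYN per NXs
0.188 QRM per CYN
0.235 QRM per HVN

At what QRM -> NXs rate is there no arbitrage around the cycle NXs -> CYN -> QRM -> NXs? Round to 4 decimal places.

Known legs of the cycle: 4.71 × 0.188 = 0.88548
For no arbitrage the full-cycle product must be 1, so the missing rate is 1 / 0.88548 ≈ 1.129331.

1.1293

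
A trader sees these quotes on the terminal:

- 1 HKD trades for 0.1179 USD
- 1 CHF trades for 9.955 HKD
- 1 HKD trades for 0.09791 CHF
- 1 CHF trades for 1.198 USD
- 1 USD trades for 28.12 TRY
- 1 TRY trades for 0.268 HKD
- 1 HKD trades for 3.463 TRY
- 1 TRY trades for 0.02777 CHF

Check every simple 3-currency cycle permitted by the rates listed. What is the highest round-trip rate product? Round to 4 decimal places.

CHF→HKD→TRY→CHF: 9.955 × 3.463 × 0.02777 = 0.95735
CHF→USD→TRY→CHF: 1.198 × 28.12 × 0.02777 = 0.93551
HKD→USD→TRY→HKD: 0.1179 × 28.12 × 0.268 = 0.88851
Maximum is CHF→HKD→TRY→CHF at 0.9573; no arbitrage — every cycle loses value.

0.9573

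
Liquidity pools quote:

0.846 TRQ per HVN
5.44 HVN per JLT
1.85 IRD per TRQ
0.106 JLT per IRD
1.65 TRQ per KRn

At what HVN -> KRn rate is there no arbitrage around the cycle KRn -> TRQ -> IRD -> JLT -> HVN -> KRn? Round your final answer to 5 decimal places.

0.56812

Known legs of the cycle: 1.65 × 1.85 × 0.106 × 5.44 = 1.7601936
For no arbitrage the full-cycle product must be 1, so the missing rate is 1 / 1.7601936 ≈ 0.5681193.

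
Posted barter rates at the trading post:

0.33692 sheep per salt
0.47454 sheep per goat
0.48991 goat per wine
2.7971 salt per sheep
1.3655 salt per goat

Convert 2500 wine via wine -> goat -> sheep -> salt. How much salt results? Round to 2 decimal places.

1625.69

2500 wine × 0.48991 = 1224.775 goat
1224.775 goat × 0.47454 = 581.2047285 sheep
581.2047285 sheep × 2.7971 = 1625.68774608735 salt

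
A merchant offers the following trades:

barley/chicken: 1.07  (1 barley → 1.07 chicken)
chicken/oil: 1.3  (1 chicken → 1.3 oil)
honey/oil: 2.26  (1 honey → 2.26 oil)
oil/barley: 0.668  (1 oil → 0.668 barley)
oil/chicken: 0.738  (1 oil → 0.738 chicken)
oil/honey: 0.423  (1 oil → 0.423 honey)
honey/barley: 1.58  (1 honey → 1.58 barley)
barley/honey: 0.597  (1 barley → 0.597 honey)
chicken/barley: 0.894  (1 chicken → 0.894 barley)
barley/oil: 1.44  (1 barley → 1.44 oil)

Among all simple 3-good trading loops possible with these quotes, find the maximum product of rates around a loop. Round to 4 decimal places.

0.9624

barley→oil→honey→barley: 1.44 × 0.423 × 1.58 = 0.96241
chicken→barley→oil→chicken: 0.894 × 1.44 × 0.738 = 0.95007
chicken→oil→barley→chicken: 1.3 × 0.668 × 1.07 = 0.92919
barley→honey→oil→barley: 0.597 × 2.26 × 0.668 = 0.90128
Maximum is barley→oil→honey→barley at 0.9624; no arbitrage — every cycle loses value.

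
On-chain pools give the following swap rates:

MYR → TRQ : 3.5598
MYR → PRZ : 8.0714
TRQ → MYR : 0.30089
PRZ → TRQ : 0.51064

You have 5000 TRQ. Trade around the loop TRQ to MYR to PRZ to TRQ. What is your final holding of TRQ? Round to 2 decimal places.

6200.71

5000 TRQ × 0.30089 = 1504.45 MYR
1504.45 MYR × 8.0714 = 12143.01773 PRZ
12143.01773 PRZ × 0.51064 = 6200.7105736472 TRQ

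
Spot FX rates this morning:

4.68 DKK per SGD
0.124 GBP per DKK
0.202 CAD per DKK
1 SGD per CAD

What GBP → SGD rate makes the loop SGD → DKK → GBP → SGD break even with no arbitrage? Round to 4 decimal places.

1.7232

Known legs of the cycle: 4.68 × 0.124 = 0.58032
For no arbitrage the full-cycle product must be 1, so the missing rate is 1 / 0.58032 ≈ 1.723187.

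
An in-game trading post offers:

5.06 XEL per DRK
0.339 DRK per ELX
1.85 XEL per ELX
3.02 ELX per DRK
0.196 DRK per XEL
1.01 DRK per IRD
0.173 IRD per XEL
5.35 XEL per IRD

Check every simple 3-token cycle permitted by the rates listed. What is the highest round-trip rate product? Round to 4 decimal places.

1.0951

ELX→XEL→DRK→ELX: 1.85 × 0.196 × 3.02 = 1.09505
XEL→IRD→DRK→XEL: 0.173 × 1.01 × 5.06 = 0.88413
Maximum is ELX→XEL→DRK→ELX at 1.0951; arbitrage exists.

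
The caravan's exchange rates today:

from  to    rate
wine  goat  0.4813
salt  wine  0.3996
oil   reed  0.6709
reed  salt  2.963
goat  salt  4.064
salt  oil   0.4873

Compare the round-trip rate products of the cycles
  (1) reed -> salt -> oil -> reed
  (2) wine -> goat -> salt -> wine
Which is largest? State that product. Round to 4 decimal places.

0.9687

(1) 2.963 × 0.4873 × 0.6709 = 0.96869
(2) 0.4813 × 4.064 × 0.3996 = 0.78162
Highest is cycle (1) at 0.9687 (≤1, no arbitrage).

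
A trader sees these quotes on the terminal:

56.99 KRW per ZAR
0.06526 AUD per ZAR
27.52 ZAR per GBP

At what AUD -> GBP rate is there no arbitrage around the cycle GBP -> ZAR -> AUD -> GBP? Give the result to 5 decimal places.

0.55681

Known legs of the cycle: 27.52 × 0.06526 = 1.7959552
For no arbitrage the full-cycle product must be 1, so the missing rate is 1 / 1.7959552 ≈ 0.5568068.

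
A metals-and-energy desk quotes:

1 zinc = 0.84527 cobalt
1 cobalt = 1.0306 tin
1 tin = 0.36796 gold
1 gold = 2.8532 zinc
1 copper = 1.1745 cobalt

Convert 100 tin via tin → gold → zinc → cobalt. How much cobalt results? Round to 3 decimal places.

100 tin × 0.36796 = 36.796 gold
36.796 gold × 2.8532 = 104.9863472 zinc
104.9863472 zinc × 0.84527 = 88.741809697744 cobalt

88.742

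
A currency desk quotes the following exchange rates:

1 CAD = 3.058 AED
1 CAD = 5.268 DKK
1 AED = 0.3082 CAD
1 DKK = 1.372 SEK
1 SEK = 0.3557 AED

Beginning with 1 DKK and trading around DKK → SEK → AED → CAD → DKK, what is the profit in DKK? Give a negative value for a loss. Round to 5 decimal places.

-0.20765

1 DKK × 1.372 = 1.372 SEK
1.372 SEK × 0.3557 = 0.4880204 AED
0.4880204 AED × 0.3082 = 0.15040788728 CAD
0.15040788728 CAD × 5.268 = 0.79234875019104 DKK
Net change: 0.79234875019104 − 1 = -0.20765124980896 DKK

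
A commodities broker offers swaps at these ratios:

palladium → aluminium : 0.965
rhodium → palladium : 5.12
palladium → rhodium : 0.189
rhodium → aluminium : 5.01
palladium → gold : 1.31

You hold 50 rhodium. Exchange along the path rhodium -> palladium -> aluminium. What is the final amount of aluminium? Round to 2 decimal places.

247.04

50 rhodium × 5.12 = 256 palladium
256 palladium × 0.965 = 247.04 aluminium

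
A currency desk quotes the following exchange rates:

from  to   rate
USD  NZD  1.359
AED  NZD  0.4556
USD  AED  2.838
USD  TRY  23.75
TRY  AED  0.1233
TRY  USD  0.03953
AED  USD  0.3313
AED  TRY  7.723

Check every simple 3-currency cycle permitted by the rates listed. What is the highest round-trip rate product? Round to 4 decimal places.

USD→TRY→AED→USD: 23.75 × 0.1233 × 0.3313 = 0.97017
USD→AED→TRY→USD: 2.838 × 7.723 × 0.03953 = 0.86641
Maximum is USD→TRY→AED→USD at 0.9702; no arbitrage — every cycle loses value.

0.9702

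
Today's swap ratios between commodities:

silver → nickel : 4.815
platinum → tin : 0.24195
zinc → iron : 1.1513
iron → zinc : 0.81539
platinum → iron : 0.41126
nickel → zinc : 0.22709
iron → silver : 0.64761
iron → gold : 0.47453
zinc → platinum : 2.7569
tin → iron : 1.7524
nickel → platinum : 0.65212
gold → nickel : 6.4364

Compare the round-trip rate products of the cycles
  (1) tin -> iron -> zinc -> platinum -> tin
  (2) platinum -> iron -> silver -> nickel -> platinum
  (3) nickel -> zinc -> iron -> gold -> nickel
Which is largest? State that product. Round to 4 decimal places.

(1) 1.7524 × 0.81539 × 2.7569 × 0.24195 = 0.95311
(2) 0.41126 × 0.64761 × 4.815 × 0.65212 = 0.83628
(3) 0.22709 × 1.1513 × 0.47453 × 6.4364 = 0.79853
Highest is cycle (1) at 0.9531 (≤1, no arbitrage).

0.9531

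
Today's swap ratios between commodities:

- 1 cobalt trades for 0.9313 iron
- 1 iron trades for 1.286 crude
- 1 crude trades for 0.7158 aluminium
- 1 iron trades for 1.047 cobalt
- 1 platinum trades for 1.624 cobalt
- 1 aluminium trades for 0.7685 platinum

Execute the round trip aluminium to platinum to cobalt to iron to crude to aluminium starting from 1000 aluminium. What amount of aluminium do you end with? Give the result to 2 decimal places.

1069.92

1000 aluminium × 0.7685 = 768.5 platinum
768.5 platinum × 1.624 = 1248.044 cobalt
1248.044 cobalt × 0.9313 = 1162.3033772 iron
1162.3033772 iron × 1.286 = 1494.7221430792 crude
1494.7221430792 crude × 0.7158 = 1069.92211001609136 aluminium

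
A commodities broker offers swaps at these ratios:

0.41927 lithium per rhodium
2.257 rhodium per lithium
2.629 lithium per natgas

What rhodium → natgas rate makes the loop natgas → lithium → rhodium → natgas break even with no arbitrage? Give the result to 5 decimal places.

0.16853

Known legs of the cycle: 2.629 × 2.257 = 5.933653
For no arbitrage the full-cycle product must be 1, so the missing rate is 1 / 5.933653 ≈ 0.1685302.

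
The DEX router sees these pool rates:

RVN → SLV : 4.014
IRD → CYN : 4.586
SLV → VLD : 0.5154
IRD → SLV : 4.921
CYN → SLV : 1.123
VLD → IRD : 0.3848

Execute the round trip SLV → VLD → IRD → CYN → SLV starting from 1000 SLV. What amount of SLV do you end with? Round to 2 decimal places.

1021.39

1000 SLV × 0.5154 = 515.4 VLD
515.4 VLD × 0.3848 = 198.32592 IRD
198.32592 IRD × 4.586 = 909.52266912 CYN
909.52266912 CYN × 1.123 = 1021.39395742176 SLV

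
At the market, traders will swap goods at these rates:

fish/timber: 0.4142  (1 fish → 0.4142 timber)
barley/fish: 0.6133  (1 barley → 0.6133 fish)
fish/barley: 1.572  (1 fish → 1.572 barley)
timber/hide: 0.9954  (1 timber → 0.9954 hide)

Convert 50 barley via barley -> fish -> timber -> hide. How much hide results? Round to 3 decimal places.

12.643

50 barley × 0.6133 = 30.665 fish
30.665 fish × 0.4142 = 12.701443 timber
12.701443 timber × 0.9954 = 12.6430163622 hide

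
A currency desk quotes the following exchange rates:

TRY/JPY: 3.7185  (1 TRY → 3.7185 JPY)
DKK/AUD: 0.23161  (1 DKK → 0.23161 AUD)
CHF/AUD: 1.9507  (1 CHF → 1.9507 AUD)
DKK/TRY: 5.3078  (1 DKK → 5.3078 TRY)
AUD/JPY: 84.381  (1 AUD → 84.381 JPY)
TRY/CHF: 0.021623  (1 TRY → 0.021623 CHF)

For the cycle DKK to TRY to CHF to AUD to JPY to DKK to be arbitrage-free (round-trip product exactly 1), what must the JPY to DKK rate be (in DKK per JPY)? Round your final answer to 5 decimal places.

Known legs of the cycle: 5.3078 × 0.021623 × 1.9507 × 84.381 = 18.89146553502714198
For no arbitrage the full-cycle product must be 1, so the missing rate is 1 / 18.89146553502714198 ≈ 0.0529340.

0.05293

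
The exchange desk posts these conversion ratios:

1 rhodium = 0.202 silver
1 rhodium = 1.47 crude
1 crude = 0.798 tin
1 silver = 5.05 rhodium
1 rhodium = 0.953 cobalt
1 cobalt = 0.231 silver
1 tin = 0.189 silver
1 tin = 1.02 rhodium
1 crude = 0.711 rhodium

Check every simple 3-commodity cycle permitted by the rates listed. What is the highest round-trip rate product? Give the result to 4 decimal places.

tin→rhodium→crude→tin: 1.02 × 1.47 × 0.798 = 1.19652
rhodium→cobalt→silver→rhodium: 0.953 × 0.231 × 5.05 = 1.11172
Maximum is tin→rhodium→crude→tin at 1.1965; arbitrage exists.

1.1965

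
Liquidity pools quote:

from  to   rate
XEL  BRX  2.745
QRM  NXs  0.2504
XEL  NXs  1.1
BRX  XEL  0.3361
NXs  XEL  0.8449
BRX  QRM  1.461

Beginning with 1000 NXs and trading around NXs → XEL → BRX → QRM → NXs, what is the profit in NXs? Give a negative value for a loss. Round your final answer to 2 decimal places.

-151.54

1000 NXs × 0.8449 = 844.9 XEL
844.9 XEL × 2.745 = 2319.2505 BRX
2319.2505 BRX × 1.461 = 3388.4249805 QRM
3388.4249805 QRM × 0.2504 = 848.4616151172 NXs
Net change: 848.4616151172 − 1000 = -151.5383848828 NXs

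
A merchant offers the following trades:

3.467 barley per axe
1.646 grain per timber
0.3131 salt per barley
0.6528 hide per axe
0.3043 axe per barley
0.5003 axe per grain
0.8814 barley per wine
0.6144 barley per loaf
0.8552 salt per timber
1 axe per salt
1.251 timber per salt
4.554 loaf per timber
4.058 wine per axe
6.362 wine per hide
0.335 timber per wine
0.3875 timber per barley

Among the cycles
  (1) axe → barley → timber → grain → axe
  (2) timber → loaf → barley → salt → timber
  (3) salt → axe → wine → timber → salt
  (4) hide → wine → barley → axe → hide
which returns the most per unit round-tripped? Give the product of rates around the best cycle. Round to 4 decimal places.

1.1626

(1) 3.467 × 0.3875 × 1.646 × 0.5003 = 1.10633
(2) 4.554 × 0.6144 × 0.3131 × 1.251 = 1.09593
(3) 1 × 4.058 × 0.335 × 0.8552 = 1.16258
(4) 6.362 × 0.8814 × 0.3043 × 0.6528 = 1.11391
Highest is cycle (3) at 1.1626 (>1, arbitrage).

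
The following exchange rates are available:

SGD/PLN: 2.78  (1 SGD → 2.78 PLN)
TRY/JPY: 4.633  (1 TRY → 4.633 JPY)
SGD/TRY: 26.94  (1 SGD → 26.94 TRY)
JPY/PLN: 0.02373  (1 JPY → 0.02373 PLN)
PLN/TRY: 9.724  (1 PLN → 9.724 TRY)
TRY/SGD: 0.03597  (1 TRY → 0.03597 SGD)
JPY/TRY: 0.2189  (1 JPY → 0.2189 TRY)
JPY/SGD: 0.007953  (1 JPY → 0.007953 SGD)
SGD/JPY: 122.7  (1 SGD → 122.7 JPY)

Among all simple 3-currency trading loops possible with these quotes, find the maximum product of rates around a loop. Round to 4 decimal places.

JPY→PLN→TRY→JPY: 0.02373 × 9.724 × 4.633 = 1.06907
JPY→SGD→TRY→JPY: 0.007953 × 26.94 × 4.633 = 0.99264
PLN→TRY→SGD→PLN: 9.724 × 0.03597 × 2.78 = 0.97237
JPY→TRY→SGD→JPY: 0.2189 × 0.03597 × 122.7 = 0.96612
Maximum is JPY→PLN→TRY→JPY at 1.0691; arbitrage exists.

1.0691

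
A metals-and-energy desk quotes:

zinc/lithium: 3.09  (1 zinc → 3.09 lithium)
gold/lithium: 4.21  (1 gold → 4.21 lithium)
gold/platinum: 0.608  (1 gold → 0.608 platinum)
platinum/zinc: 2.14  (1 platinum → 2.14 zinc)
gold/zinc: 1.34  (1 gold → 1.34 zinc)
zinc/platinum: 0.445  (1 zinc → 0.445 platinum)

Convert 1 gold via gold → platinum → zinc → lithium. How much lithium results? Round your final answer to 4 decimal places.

1 gold × 0.608 = 0.608 platinum
0.608 platinum × 2.14 = 1.30112 zinc
1.30112 zinc × 3.09 = 4.0204608 lithium

4.0205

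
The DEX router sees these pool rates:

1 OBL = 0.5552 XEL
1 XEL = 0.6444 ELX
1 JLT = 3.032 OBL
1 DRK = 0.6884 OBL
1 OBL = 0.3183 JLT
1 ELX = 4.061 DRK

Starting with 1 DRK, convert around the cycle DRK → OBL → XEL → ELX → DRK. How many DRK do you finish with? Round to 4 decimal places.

1.0002

1 DRK × 0.6884 = 0.6884 OBL
0.6884 OBL × 0.5552 = 0.38219968 XEL
0.38219968 XEL × 0.6444 = 0.246289473792 ELX
0.246289473792 ELX × 4.061 = 1.000181553069312 DRK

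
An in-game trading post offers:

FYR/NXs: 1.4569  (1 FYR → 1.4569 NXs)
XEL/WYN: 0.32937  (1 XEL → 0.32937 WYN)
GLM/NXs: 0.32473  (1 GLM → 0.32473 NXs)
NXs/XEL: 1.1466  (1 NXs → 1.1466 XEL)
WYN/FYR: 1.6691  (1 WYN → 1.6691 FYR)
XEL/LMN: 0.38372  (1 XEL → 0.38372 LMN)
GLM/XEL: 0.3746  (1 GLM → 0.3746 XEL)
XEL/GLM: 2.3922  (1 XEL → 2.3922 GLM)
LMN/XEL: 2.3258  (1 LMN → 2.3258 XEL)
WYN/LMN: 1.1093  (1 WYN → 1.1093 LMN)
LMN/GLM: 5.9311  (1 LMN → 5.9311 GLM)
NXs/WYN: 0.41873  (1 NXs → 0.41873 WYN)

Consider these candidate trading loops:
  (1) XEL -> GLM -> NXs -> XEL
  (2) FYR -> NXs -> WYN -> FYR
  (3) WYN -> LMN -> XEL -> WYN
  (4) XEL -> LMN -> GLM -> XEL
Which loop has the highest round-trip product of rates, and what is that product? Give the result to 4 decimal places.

1.0182

(1) 2.3922 × 0.32473 × 1.1466 = 0.89070
(2) 1.4569 × 0.41873 × 1.6691 = 1.01823
(3) 1.1093 × 2.3258 × 0.32937 = 0.84978
(4) 0.38372 × 5.9311 × 0.3746 = 0.85255
Highest is cycle (2) at 1.0182 (>1, arbitrage).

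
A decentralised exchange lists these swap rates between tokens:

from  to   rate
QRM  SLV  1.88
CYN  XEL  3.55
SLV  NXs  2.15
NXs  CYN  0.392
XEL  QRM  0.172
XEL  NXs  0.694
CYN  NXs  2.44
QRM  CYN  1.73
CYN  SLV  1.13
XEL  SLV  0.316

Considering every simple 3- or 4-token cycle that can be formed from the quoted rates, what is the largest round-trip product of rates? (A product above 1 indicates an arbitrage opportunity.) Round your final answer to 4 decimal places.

1.0563

CYN→XEL→QRM→CYN: 3.55 × 0.172 × 1.73 = 1.05634
CYN→XEL→NXs→CYN: 3.55 × 0.694 × 0.392 = 0.96577
CYN→SLV→NXs→CYN: 1.13 × 2.15 × 0.392 = 0.95236
CYN→XEL→SLV→NXs→CYN: 3.55 × 0.316 × 2.15 × 0.392 = 0.94545
Maximum is CYN→XEL→QRM→CYN at 1.0563; arbitrage exists.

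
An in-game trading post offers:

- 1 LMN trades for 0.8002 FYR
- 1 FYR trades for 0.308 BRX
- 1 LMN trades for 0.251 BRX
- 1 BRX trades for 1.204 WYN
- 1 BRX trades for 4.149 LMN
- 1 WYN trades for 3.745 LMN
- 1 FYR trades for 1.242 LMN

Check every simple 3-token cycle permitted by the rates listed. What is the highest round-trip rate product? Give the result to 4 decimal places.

BRX→WYN→LMN→BRX: 1.204 × 3.745 × 0.251 = 1.13175
BRX→LMN→FYR→BRX: 4.149 × 0.8002 × 0.308 = 1.02257
Maximum is BRX→WYN→LMN→BRX at 1.1318; arbitrage exists.

1.1318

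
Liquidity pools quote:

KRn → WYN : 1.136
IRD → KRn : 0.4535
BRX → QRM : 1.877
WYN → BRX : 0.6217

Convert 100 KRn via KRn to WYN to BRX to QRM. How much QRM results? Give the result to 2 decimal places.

100 KRn × 1.136 = 113.6 WYN
113.6 WYN × 0.6217 = 70.62512 BRX
70.62512 BRX × 1.877 = 132.56335024 QRM

132.56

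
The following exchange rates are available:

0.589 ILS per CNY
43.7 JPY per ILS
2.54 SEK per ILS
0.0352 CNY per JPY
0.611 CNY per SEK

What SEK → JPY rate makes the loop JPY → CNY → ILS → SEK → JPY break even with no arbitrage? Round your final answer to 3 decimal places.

18.989

Known legs of the cycle: 0.0352 × 0.589 × 2.54 = 0.052661312
For no arbitrage the full-cycle product must be 1, so the missing rate is 1 / 0.052661312 ≈ 18.98927.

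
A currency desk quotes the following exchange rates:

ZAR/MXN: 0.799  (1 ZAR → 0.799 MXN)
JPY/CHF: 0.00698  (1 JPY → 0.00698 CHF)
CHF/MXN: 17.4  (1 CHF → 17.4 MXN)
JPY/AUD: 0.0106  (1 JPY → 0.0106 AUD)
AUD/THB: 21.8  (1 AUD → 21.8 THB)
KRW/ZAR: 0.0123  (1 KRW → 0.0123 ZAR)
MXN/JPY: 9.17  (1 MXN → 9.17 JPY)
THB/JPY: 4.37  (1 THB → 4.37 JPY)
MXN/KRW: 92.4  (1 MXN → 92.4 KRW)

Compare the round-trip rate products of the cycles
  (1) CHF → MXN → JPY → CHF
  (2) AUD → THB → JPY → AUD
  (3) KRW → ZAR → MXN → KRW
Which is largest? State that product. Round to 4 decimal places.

1.1137

(1) 17.4 × 9.17 × 0.00698 = 1.11371
(2) 21.8 × 4.37 × 0.0106 = 1.00982
(3) 0.0123 × 0.799 × 92.4 = 0.90808
Highest is cycle (1) at 1.1137 (>1, arbitrage).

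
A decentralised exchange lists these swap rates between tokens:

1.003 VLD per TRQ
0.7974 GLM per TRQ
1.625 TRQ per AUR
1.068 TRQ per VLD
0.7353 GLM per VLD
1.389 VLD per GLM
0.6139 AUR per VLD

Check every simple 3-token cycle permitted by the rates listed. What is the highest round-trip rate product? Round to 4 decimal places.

1.1829

GLM→VLD→TRQ→GLM: 1.389 × 1.068 × 0.7974 = 1.18290
VLD→AUR→TRQ→VLD: 0.6139 × 1.625 × 1.003 = 1.00058
Maximum is GLM→VLD→TRQ→GLM at 1.1829; arbitrage exists.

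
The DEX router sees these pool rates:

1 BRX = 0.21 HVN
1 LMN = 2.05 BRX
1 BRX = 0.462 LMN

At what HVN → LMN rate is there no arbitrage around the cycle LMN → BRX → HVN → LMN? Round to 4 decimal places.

Known legs of the cycle: 2.05 × 0.21 = 0.4305
For no arbitrage the full-cycle product must be 1, so the missing rate is 1 / 0.4305 ≈ 2.322880.

2.3229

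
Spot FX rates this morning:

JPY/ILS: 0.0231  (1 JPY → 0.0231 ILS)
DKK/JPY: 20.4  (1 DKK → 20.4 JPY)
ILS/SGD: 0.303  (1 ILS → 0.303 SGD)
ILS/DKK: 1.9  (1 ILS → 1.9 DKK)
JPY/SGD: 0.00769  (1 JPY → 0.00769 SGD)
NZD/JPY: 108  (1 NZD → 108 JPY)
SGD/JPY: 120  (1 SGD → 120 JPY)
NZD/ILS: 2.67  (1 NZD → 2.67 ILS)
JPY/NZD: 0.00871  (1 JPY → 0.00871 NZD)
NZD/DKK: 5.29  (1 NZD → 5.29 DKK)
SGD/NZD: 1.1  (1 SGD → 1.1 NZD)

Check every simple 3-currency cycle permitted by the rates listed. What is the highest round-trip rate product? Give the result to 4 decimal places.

0.9399

NZD→DKK→JPY→NZD: 5.29 × 20.4 × 0.00871 = 0.93995
NZD→JPY→SGD→NZD: 108 × 0.00769 × 1.1 = 0.91357
ILS→DKK→JPY→ILS: 1.9 × 20.4 × 0.0231 = 0.89536
NZD→ILS→SGD→NZD: 2.67 × 0.303 × 1.1 = 0.88991
ILS→SGD→JPY→ILS: 0.303 × 120 × 0.0231 = 0.83992
Maximum is NZD→DKK→JPY→NZD at 0.9399; no arbitrage — every cycle loses value.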